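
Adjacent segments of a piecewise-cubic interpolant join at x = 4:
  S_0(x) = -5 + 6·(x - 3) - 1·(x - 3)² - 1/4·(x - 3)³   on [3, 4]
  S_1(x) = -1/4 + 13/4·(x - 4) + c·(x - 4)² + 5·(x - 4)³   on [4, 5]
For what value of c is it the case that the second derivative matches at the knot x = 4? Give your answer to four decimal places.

-1.7500

S_0''(x) = -2 - 3/2·(x - 3), so S_0''(4) = -7/2. On the right, S_1''(4) = 2c, so c = -7/4.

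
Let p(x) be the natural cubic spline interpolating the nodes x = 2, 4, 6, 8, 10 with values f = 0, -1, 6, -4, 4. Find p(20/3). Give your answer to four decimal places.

Put M_i = p'' at the i-th knot. Here h = (2, 2, 2, 2) and Δ = (-1/2, 7/2, -5, 4), so the interior equations h_(i-1)·M_(i-1) + 2(h_(i-1)+h_i)·M_i + h_i·M_(i+1) = 6(Δ_i − Δ_(i-1)) read
  2·M_0 + 8·M_1 + 2·M_2 = 6(Δ_1 - Δ_0) = 24
  2·M_1 + 8·M_2 + 2·M_3 = 6(Δ_2 - Δ_1) = -51
  2·M_2 + 8·M_3 + 2·M_4 = 6(Δ_3 - Δ_2) = 54
Natural end conditions: M_0 = M_4 = 0.
Solving: M_0 = 0, M_1 = 309/56, M_2 = -141/14, M_3 = 519/56, M_4 = 0.
On [6, 8], p(x) = 6 - 11/8·(x - 6) - 141/28·(x - 6)² + 361/224·(x - 6)³.
With (x - 6) = 2/3: p(20/3) = 628/189.

3.3228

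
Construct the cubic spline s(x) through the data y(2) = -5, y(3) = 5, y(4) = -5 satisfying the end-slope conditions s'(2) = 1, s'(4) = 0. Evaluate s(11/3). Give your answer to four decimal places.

-2.4259

Write M_i for s''(x_i). With h_i = 1, 1 and divided differences Δ_i = 10, -10, the continuity of s' gives the tridiagonal system
  1·M_0 + 4·M_1 + 1·M_2 = 6(Δ_1 - Δ_0) = -120
Clamped end conditions give two more equations: 2h_0·M_0 + h_0·M_1 = 6(Δ_0 - s'(2)) = 54 and h_1·M_1 + 2h_1·M_2 = 6(s'(4) - Δ_1) = 60.
Solving: M_0 = 113/2, M_1 = -59, M_2 = 119/2.
On [3, 4], s(x) = 5 - 1/4·(x - 3) - 59/2·(x - 3)² + 79/4·(x - 3)³.
With (x - 3) = 2/3: s(11/3) = -131/54.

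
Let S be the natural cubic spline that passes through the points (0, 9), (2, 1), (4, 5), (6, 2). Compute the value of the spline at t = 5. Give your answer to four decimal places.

4.5000

With M_i denoting the second derivative at x_i, h_i = 2, 2, 2, and Δ_i = (y_(i+1) − y_i)/h_i = -4, 2, -3/2:
  2·M_0 + 8·M_1 + 2·M_2 = 6(Δ_1 - Δ_0) = 36
  2·M_1 + 8·M_2 + 2·M_3 = 6(Δ_2 - Δ_1) = -21
Natural end conditions: M_0 = M_3 = 0.
Solving the tridiagonal system: M_0 = 0, M_1 = 11/2, M_2 = -4, M_3 = 0.
On [4, 6], S(t) = 5 + 7/6·(t - 4) - 2·(t - 4)² + 1/3·(t - 4)³.
With (t - 4) = 1: S(5) = 9/2.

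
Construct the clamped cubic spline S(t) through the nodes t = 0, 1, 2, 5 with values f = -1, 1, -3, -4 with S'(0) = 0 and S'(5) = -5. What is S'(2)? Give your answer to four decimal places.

-3.7931

With m_i denoting the second derivative at x_i, h_i = 1, 1, 3, and Δ_i = (y_(i+1) − y_i)/h_i = 2, -4, -1/3:
  1·m_0 + 4·m_1 + 1·m_2 = 6(Δ_1 - Δ_0) = -36
  1·m_1 + 8·m_2 + 3·m_3 = 6(Δ_2 - Δ_1) = 22
Clamped end conditions give two more equations: 2h_0·m_0 + h_0·m_1 = 6(Δ_0 - S'(0)) = 12 and h_2·m_2 + 2h_2·m_3 = 6(S'(5) - Δ_2) = -28.
Hence m_0 = 380/29, m_1 = -412/29, m_2 = 224/29, m_3 = -742/87.
On [2, 5], S'(t) = b_2 + 2c_2·(t - 2) + 3d_2·(t - 2)² with b_2 = Δ_2 - h_2(2m_2 + m_3)/6 = -110/29, c_2 = m_2/2 = 112/29, d_2 = (m_3 - m_2)/(6h_2) = -707/783. So S'(2) = -110/29.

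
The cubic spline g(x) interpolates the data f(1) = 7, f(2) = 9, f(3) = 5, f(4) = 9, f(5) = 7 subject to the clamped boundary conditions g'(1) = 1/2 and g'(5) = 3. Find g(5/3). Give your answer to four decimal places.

8.7685

Write M_i for g''(x_i). With h_i = 1, 1, 1, 1 and divided differences Δ_i = 2, -4, 4, -2, the continuity of g' gives the tridiagonal system
  1·M_0 + 4·M_1 + 1·M_2 = 6(Δ_1 - Δ_0) = -36
  1·M_1 + 4·M_2 + 1·M_3 = 6(Δ_2 - Δ_1) = 48
  1·M_2 + 4·M_3 + 1·M_4 = 6(Δ_3 - Δ_2) = -36
Clamped end conditions give two more equations: 2h_0·M_0 + h_0·M_1 = 6(Δ_0 - g'(1)) = 9 and h_3·M_3 + 2h_3·M_4 = 6(g'(5) - Δ_3) = 30.
Forward elimination and back-substitution give M_0 = 107/8, M_1 = -71/4, M_2 = 173/8, M_3 = -83/4, M_4 = 203/8.
On [1, 2], g(x) = 7 + 1/2·(x - 1) + 107/16·(x - 1)² - 83/16·(x - 1)³.
With (x - 1) = 2/3: g(5/3) = 947/108.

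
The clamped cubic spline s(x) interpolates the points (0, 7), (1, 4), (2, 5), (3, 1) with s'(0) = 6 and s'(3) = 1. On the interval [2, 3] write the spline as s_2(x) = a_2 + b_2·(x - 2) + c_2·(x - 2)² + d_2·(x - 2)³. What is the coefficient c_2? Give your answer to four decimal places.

-9.2667

Put M_i = s'' at the i-th knot. Here h = (1, 1, 1) and Δ = (-3, 1, -4), so the interior equations h_(i-1)·M_(i-1) + 2(h_(i-1)+h_i)·M_i + h_i·M_(i+1) = 6(Δ_i − Δ_(i-1)) read
  1·M_0 + 4·M_1 + 1·M_2 = 6(Δ_1 - Δ_0) = 24
  1·M_1 + 4·M_2 + 1·M_3 = 6(Δ_2 - Δ_1) = -30
Clamped end conditions give two more equations: 2h_0·M_0 + h_0·M_1 = 6(Δ_0 - s'(0)) = -54 and h_2·M_2 + 2h_2·M_3 = 6(s'(3) - Δ_2) = 30.
Solving: M_0 = -554/15, M_1 = 298/15, M_2 = -278/15, M_3 = 364/15.
On [2, 3], with s_2(x) = a_2 + b_2·(x - 2) + c_2·(x - 2)² + d_2·(x - 2)³: c_2 = M_2/2 = -139/15, d_2 = (M_3 - M_2)/(6h_2) = 107/15, b_2 = Δ_2 - h_2(2M_2 + M_3)/6 = -28/15.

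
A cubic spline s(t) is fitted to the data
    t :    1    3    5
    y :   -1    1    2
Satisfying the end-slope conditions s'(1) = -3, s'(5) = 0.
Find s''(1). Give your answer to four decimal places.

7.1250

Let M_i = s''(x_i). Step sizes h_i = 2, 2; slopes of the chords Δ_i = (y_(i+1) - y_i)/h_i = 1, 1/2.
  2·M_0 + 8·M_1 + 2·M_2 = 6(Δ_1 - Δ_0) = -3
Clamped end conditions give two more equations: 2h_0·M_0 + h_0·M_1 = 6(Δ_0 - s'(1)) = 24 and h_1·M_1 + 2h_1·M_2 = 6(s'(5) - Δ_1) = -3.
Solving: M_0 = 57/8, M_1 = -9/4, M_2 = 3/8.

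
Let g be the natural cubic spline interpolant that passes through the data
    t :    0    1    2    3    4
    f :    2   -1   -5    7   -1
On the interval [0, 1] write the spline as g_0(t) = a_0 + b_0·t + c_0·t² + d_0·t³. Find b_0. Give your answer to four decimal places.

-1.2321

Write σ_i for g''(x_i). With h_i = 1, 1, 1, 1 and divided differences Δ_i = -3, -4, 12, -8, the continuity of g' gives the tridiagonal system
  1·σ_0 + 4·σ_1 + 1·σ_2 = 6(Δ_1 - Δ_0) = -6
  1·σ_1 + 4·σ_2 + 1·σ_3 = 6(Δ_2 - Δ_1) = 96
  1·σ_2 + 4·σ_3 + 1·σ_4 = 6(Δ_3 - Δ_2) = -120
Natural end conditions: σ_0 = σ_4 = 0.
Hence σ_0 = 0, σ_1 = -297/28, σ_2 = 255/7, σ_3 = -1095/28, σ_4 = 0.
On [0, 1], with g_0(t) = a_0 + b_0·t + c_0·t² + d_0·t³: c_0 = σ_0/2 = 0, d_0 = (σ_1 - σ_0)/(6h_0) = -99/56, b_0 = Δ_0 - h_0(2σ_0 + σ_1)/6 = -69/56.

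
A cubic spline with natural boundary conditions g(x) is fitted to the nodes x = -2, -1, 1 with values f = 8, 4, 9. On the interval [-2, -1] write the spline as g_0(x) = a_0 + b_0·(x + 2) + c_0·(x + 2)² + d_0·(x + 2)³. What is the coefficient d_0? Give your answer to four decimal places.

1.0833

With M_i denoting the second derivative at x_i, h_i = 1, 2, and Δ_i = (y_(i+1) − y_i)/h_i = -4, 5/2:
  1·M_0 + 6·M_1 + 2·M_2 = 6(Δ_1 - Δ_0) = 39
Natural end conditions: M_0 = M_2 = 0.
Solving the tridiagonal system: M_0 = 0, M_1 = 13/2, M_2 = 0.
On [-2, -1], with g_0(x) = a_0 + b_0·(x + 2) + c_0·(x + 2)² + d_0·(x + 2)³: c_0 = M_0/2 = 0, d_0 = (M_1 - M_0)/(6h_0) = 13/12, b_0 = Δ_0 - h_0(2M_0 + M_1)/6 = -61/12.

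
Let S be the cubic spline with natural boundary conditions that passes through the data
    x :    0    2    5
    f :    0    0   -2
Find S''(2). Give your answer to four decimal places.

-0.4000

Let σ_i = S''(x_i). Step sizes h_i = 2, 3; slopes of the chords Δ_i = (y_(i+1) - y_i)/h_i = 0, -2/3.
  2·σ_0 + 10·σ_1 + 3·σ_2 = 6(Δ_1 - Δ_0) = -4
Natural end conditions: σ_0 = σ_2 = 0.
Forward elimination and back-substitution give σ_0 = 0, σ_1 = -2/5, σ_2 = 0.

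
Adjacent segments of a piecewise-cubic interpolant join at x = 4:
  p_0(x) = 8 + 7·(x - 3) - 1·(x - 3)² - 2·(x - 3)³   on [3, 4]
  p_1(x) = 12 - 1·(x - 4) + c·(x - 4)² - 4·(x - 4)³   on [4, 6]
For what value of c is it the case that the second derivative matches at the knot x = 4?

-7

p_0''(x) = -2 - 12·(x - 3), so p_0''(4) = -14. On the right, p_1''(4) = 2c, so c = -7.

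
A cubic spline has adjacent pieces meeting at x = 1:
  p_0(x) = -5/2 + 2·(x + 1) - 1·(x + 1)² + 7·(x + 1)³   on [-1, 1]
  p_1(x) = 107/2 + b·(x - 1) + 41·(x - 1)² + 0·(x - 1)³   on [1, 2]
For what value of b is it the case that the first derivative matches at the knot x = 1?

82

p_0'(x) = 2 - 2·(x + 1) + 21·(x + 1)², so p_0'(1) = 82. On the right, p_1'(1) = b, so b = 82.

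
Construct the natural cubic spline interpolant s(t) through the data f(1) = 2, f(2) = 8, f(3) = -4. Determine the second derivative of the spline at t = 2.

Let m_i = s''(x_i). Step sizes h_i = 1, 1; slopes of the chords Δ_i = (y_(i+1) - y_i)/h_i = 6, -12.
  1·m_0 + 4·m_1 + 1·m_2 = 6(Δ_1 - Δ_0) = -108
Natural end conditions: m_0 = m_2 = 0.
Hence m_0 = 0, m_1 = -27, m_2 = 0.

-27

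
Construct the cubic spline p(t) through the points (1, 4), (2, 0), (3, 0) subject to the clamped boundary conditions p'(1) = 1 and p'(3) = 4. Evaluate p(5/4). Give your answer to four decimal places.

Write m_i for p''(x_i). With h_i = 1, 1 and divided differences Δ_i = -4, 0, the continuity of p' gives the tridiagonal system
  1·m_0 + 4·m_1 + 1·m_2 = 6(Δ_1 - Δ_0) = 24
Clamped end conditions give two more equations: 2h_0·m_0 + h_0·m_1 = 6(Δ_0 - p'(1)) = -30 and h_1·m_1 + 2h_1·m_2 = 6(p'(3) - Δ_1) = 24.
Solving: m_0 = -39/2, m_1 = 9, m_2 = 15/2.
On [1, 2], p(t) = 4 + 1·(t - 1) - 39/4·(t - 1)² + 19/4·(t - 1)³.
With (t - 1) = 1/4: p(5/4) = 951/256.

3.7148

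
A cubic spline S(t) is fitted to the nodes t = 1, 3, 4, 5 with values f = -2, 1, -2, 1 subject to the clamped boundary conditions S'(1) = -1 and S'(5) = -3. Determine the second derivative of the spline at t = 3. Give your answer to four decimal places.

-10.5909

With σ_i denoting the second derivative at x_i, h_i = 2, 1, 1, and Δ_i = (y_(i+1) − y_i)/h_i = 3/2, -3, 3:
  2·σ_0 + 6·σ_1 + 1·σ_2 = 6(Δ_1 - Δ_0) = -27
  1·σ_1 + 4·σ_2 + 1·σ_3 = 6(Δ_2 - Δ_1) = 36
Clamped end conditions give two more equations: 2h_0·σ_0 + h_0·σ_1 = 6(Δ_0 - S'(1)) = 15 and h_2·σ_2 + 2h_2·σ_3 = 6(S'(5) - Δ_2) = -36.
Hence σ_0 = 199/22, σ_1 = -233/22, σ_2 = 203/11, σ_3 = -599/22.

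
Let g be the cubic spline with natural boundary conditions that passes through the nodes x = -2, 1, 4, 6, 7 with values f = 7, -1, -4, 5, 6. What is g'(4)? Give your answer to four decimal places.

With M_i denoting the second derivative at x_i, h_i = 3, 3, 2, 1, and Δ_i = (y_(i+1) − y_i)/h_i = -8/3, -1, 9/2, 1:
  3·M_0 + 12·M_1 + 3·M_2 = 6(Δ_1 - Δ_0) = 10
  3·M_1 + 10·M_2 + 2·M_3 = 6(Δ_2 - Δ_1) = 33
  2·M_2 + 6·M_3 + 1·M_4 = 6(Δ_3 - Δ_2) = -21
Natural end conditions: M_0 = M_4 = 0.
Solving: M_0 = 0, M_1 = -80/309, M_2 = 450/103, M_3 = -1021/206, M_4 = 0.
On [4, 6], g'(x) = b_2 + 2c_2·(x - 4) + 3d_2·(x - 4)² with b_2 = Δ_2 - h_2(2M_2 + M_3)/6 = 1001/309, c_2 = M_2/2 = 225/103, d_2 = (M_3 - M_2)/(6h_2) = -1921/2472. So g'(4) = 1001/309.

3.2395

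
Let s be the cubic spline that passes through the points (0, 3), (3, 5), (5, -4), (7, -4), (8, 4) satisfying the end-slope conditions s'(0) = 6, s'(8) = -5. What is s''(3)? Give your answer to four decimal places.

Let M_i = s''(x_i). Step sizes h_i = 3, 2, 2, 1; slopes of the chords Δ_i = (y_(i+1) - y_i)/h_i = 2/3, -9/2, 0, 8.
  3·M_0 + 10·M_1 + 2·M_2 = 6(Δ_1 - Δ_0) = -31
  2·M_1 + 8·M_2 + 2·M_3 = 6(Δ_2 - Δ_1) = 27
  2·M_2 + 6·M_3 + 1·M_4 = 6(Δ_3 - Δ_2) = 48
Clamped end conditions give two more equations: 2h_0·M_0 + h_0·M_1 = 6(Δ_0 - s'(0)) = -32 and h_3·M_3 + 2h_3·M_4 = 6(s'(8) - Δ_3) = -78.
Solving: M_0 = -2843/636, M_1 = -183/106, M_2 = -69/424, M_3 = 1683/106, M_4 = -9951/212.

-1.7264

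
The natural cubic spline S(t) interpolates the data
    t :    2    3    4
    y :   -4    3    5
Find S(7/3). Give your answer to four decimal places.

Write M_i for S''(x_i). With h_i = 1, 1 and divided differences Δ_i = 7, 2, the continuity of S' gives the tridiagonal system
  1·M_0 + 4·M_1 + 1·M_2 = 6(Δ_1 - Δ_0) = -30
Natural end conditions: M_0 = M_2 = 0.
Hence M_0 = 0, M_1 = -15/2, M_2 = 0.
On [2, 3], S(t) = -4 + 33/4·(t - 2) + 0·(t - 2)² - 5/4·(t - 2)³.
With (t - 2) = 1/3: S(7/3) = -35/27.

-1.2963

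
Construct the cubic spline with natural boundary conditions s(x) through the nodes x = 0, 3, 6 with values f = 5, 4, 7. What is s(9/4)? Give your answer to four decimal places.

With m_i denoting the second derivative at x_i, h_i = 3, 3, and Δ_i = (y_(i+1) − y_i)/h_i = -1/3, 1:
  3·m_0 + 12·m_1 + 3·m_2 = 6(Δ_1 - Δ_0) = 8
Natural end conditions: m_0 = m_2 = 0.
Solving: m_0 = 0, m_1 = 2/3, m_2 = 0.
On [0, 3], s(x) = 5 - 2/3·x + 0·x² + 1/27·x³.
With x = 9/4: s(9/4) = 251/64.

3.9219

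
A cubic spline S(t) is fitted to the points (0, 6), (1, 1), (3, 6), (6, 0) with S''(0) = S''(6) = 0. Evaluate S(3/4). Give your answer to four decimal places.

Put σ_i = S'' at the i-th knot. Here h = (1, 2, 3) and Δ = (-5, 5/2, -2), so the interior equations h_(i-1)·σ_(i-1) + 2(h_(i-1)+h_i)·σ_i + h_i·σ_(i+1) = 6(Δ_i − Δ_(i-1)) read
  1·σ_0 + 6·σ_1 + 2·σ_2 = 6(Δ_1 - Δ_0) = 45
  2·σ_1 + 10·σ_2 + 3·σ_3 = 6(Δ_2 - Δ_1) = -27
Natural end conditions: σ_0 = σ_3 = 0.
Forward elimination and back-substitution give σ_0 = 0, σ_1 = 9, σ_2 = -9/2, σ_3 = 0.
On [0, 1], S(t) = 6 - 13/2·t + 0·t² + 3/2·t³.
With t = 3/4: S(3/4) = 225/128.

1.7578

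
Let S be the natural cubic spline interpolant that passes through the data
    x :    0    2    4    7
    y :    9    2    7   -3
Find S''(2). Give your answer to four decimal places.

5.6579

Put m_i = S'' at the i-th knot. Here h = (2, 2, 3) and Δ = (-7/2, 5/2, -10/3), so the interior equations h_(i-1)·m_(i-1) + 2(h_(i-1)+h_i)·m_i + h_i·m_(i+1) = 6(Δ_i − Δ_(i-1)) read
  2·m_0 + 8·m_1 + 2·m_2 = 6(Δ_1 - Δ_0) = 36
  2·m_1 + 10·m_2 + 3·m_3 = 6(Δ_2 - Δ_1) = -35
Natural end conditions: m_0 = m_3 = 0.
Solving the tridiagonal system: m_0 = 0, m_1 = 215/38, m_2 = -88/19, m_3 = 0.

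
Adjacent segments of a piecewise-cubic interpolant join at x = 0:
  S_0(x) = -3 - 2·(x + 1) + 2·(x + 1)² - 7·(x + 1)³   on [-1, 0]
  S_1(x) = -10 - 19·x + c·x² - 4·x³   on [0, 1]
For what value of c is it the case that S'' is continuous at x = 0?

S_0''(x) = 4 - 42·(x + 1), so S_0''(0) = -38. On the right, S_1''(0) = 2c, so c = -19.

-19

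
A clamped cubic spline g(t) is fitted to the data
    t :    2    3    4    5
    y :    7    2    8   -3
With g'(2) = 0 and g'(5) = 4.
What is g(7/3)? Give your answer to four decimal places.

Put m_i = g'' at the i-th knot. Here h = (1, 1, 1) and Δ = (-5, 6, -11), so the interior equations h_(i-1)·m_(i-1) + 2(h_(i-1)+h_i)·m_i + h_i·m_(i+1) = 6(Δ_i − Δ_(i-1)) read
  1·m_0 + 4·m_1 + 1·m_2 = 6(Δ_1 - Δ_0) = 66
  1·m_1 + 4·m_2 + 1·m_3 = 6(Δ_2 - Δ_1) = -102
Clamped end conditions give two more equations: 2h_0·m_0 + h_0·m_1 = 6(Δ_0 - g'(2)) = -30 and h_2·m_2 + 2h_2·m_3 = 6(g'(5) - Δ_2) = 90.
Solving the tridiagonal system: m_0 = -512/15, m_1 = 574/15, m_2 = -794/15, m_3 = 1072/15.
On [2, 3], g(t) = 7 + 0·(t - 2) - 256/15·(t - 2)² + 181/15·(t - 2)³.
With (t - 2) = 1/3: g(7/3) = 2248/405.

5.5506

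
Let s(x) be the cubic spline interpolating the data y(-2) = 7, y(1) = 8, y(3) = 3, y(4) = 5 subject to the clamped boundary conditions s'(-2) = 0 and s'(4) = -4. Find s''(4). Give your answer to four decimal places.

-22.8947

Let m_i = s''(x_i). Step sizes h_i = 3, 2, 1; slopes of the chords Δ_i = (y_(i+1) - y_i)/h_i = 1/3, -5/2, 2.
  3·m_0 + 10·m_1 + 2·m_2 = 6(Δ_1 - Δ_0) = -17
  2·m_1 + 6·m_2 + 1·m_3 = 6(Δ_2 - Δ_1) = 27
Clamped end conditions give two more equations: 2h_0·m_0 + h_0·m_1 = 6(Δ_0 - s'(-2)) = 2 and h_2·m_2 + 2h_2·m_3 = 6(s'(4) - Δ_2) = -36.
Hence m_0 = 145/57, m_1 = -84/19, m_2 = 186/19, m_3 = -435/19.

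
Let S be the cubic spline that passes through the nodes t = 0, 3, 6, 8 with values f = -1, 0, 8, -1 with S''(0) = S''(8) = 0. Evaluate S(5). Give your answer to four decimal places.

With M_i denoting the second derivative at x_i, h_i = 3, 3, 2, and Δ_i = (y_(i+1) − y_i)/h_i = 1/3, 8/3, -9/2:
  3·M_0 + 12·M_1 + 3·M_2 = 6(Δ_1 - Δ_0) = 14
  3·M_1 + 10·M_2 + 2·M_3 = 6(Δ_2 - Δ_1) = -43
Natural end conditions: M_0 = M_3 = 0.
Solving: M_0 = 0, M_1 = 269/111, M_2 = -186/37, M_3 = 0.
On [3, 6], S(t) = 0 + 102/37·(t - 3) + 269/222·(t - 3)² - 827/1998·(t - 3)³.
With (t - 3) = 2: S(5) = 7042/999.

7.0490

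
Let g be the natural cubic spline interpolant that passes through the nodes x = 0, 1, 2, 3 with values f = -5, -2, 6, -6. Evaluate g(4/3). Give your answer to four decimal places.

Let M_i = g''(x_i). Step sizes h_i = 1, 1, 1; slopes of the chords Δ_i = (y_(i+1) - y_i)/h_i = 3, 8, -12.
  1·M_0 + 4·M_1 + 1·M_2 = 6(Δ_1 - Δ_0) = 30
  1·M_1 + 4·M_2 + 1·M_3 = 6(Δ_2 - Δ_1) = -120
Natural end conditions: M_0 = M_3 = 0.
Solving: M_0 = 0, M_1 = 16, M_2 = -34, M_3 = 0.
On [1, 2], g(x) = -2 + 25/3·(x - 1) + 8·(x - 1)² - 25/3·(x - 1)³.
With (x - 1) = 1/3: g(4/3) = 110/81.

1.3580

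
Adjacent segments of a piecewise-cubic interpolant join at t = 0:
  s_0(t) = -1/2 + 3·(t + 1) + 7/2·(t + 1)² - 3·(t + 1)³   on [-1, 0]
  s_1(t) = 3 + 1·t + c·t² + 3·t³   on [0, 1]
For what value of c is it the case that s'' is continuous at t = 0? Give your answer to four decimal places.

s_0''(t) = 7 - 18·(t + 1), so s_0''(0) = -11. On the right, s_1''(0) = 2c, so c = -11/2.

-5.5000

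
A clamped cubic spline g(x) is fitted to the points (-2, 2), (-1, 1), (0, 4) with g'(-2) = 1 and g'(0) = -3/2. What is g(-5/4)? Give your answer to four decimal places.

0.9746

With σ_i denoting the second derivative at x_i, h_i = 1, 1, and Δ_i = (y_(i+1) − y_i)/h_i = -1, 3:
  1·σ_0 + 4·σ_1 + 1·σ_2 = 6(Δ_1 - Δ_0) = 24
Clamped end conditions give two more equations: 2h_0·σ_0 + h_0·σ_1 = 6(Δ_0 - g'(-2)) = -12 and h_1·σ_1 + 2h_1·σ_2 = 6(g'(0) - Δ_1) = -27.
Forward elimination and back-substitution give σ_0 = -53/4, σ_1 = 29/2, σ_2 = -83/4.
On [-2, -1], g(x) = 2 + 1·(x + 2) - 53/8·(x + 2)² + 37/8·(x + 2)³.
With (x + 2) = 3/4: g(-5/4) = 499/512.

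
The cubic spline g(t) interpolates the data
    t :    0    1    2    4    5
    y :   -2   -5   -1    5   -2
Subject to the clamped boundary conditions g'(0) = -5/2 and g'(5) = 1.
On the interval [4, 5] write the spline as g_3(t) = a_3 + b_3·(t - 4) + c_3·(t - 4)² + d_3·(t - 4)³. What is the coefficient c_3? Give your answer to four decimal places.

Write m_i for g''(x_i). With h_i = 1, 1, 2, 1 and divided differences Δ_i = -3, 4, 3, -7, the continuity of g' gives the tridiagonal system
  1·m_0 + 4·m_1 + 1·m_2 = 6(Δ_1 - Δ_0) = 42
  1·m_1 + 6·m_2 + 2·m_3 = 6(Δ_2 - Δ_1) = -6
  2·m_2 + 6·m_3 + 1·m_4 = 6(Δ_3 - Δ_2) = -60
Clamped end conditions give two more equations: 2h_0·m_0 + h_0·m_1 = 6(Δ_0 - g'(0)) = -3 and h_3·m_3 + 2h_3·m_4 = 6(g'(5) - Δ_3) = 48.
Solving: m_0 = -943/128, m_1 = 751/64, m_2 = 311/128, m_3 = -517/32, m_4 = 2053/64.
On [4, 5], with g_3(t) = a_3 + b_3·(t - 4) + c_3·(t - 4)² + d_3·(t - 4)³: c_3 = m_3/2 = -517/64, d_3 = (m_4 - m_3)/(6h_3) = 1029/128, b_3 = Δ_3 - h_3(2m_3 + m_4)/6 = -891/128.

-8.0781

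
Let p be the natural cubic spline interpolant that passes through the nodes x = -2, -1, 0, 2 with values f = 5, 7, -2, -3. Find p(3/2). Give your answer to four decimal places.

With σ_i denoting the second derivative at x_i, h_i = 1, 1, 2, and Δ_i = (y_(i+1) − y_i)/h_i = 2, -9, -1/2:
  1·σ_0 + 4·σ_1 + 1·σ_2 = 6(Δ_1 - Δ_0) = -66
  1·σ_1 + 6·σ_2 + 2·σ_3 = 6(Δ_2 - Δ_1) = 51
Natural end conditions: σ_0 = σ_3 = 0.
Hence σ_0 = 0, σ_1 = -447/23, σ_2 = 270/23, σ_3 = 0.
On [0, 2], p(x) = -2 - 383/46·x + 135/23·x² - 45/46·x³.
With x = 3/2: p(3/2) = -1687/368.

-4.5842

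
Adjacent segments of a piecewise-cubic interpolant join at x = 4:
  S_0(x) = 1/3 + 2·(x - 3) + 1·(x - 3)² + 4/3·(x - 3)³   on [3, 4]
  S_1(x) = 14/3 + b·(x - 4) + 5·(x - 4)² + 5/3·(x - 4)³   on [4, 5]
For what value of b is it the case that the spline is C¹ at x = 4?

8

S_0'(x) = 2 + 2·(x - 3) + 4·(x - 3)², so S_0'(4) = 8. On the right, S_1'(4) = b, so b = 8.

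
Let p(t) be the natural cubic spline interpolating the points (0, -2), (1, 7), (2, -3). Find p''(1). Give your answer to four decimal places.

Let M_i = p''(x_i). Step sizes h_i = 1, 1; slopes of the chords Δ_i = (y_(i+1) - y_i)/h_i = 9, -10.
  1·M_0 + 4·M_1 + 1·M_2 = 6(Δ_1 - Δ_0) = -114
Natural end conditions: M_0 = M_2 = 0.
Forward elimination and back-substitution give M_0 = 0, M_1 = -57/2, M_2 = 0.

-28.5000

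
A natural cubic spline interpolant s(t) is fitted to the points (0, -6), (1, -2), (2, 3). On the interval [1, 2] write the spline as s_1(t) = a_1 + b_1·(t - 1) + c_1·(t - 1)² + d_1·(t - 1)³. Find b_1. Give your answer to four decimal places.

Put σ_i = s'' at the i-th knot. Here h = (1, 1) and Δ = (4, 5), so the interior equations h_(i-1)·σ_(i-1) + 2(h_(i-1)+h_i)·σ_i + h_i·σ_(i+1) = 6(Δ_i − Δ_(i-1)) read
  1·σ_0 + 4·σ_1 + 1·σ_2 = 6(Δ_1 - Δ_0) = 6
Natural end conditions: σ_0 = σ_2 = 0.
Solving the tridiagonal system: σ_0 = 0, σ_1 = 3/2, σ_2 = 0.
On [1, 2], with s_1(t) = a_1 + b_1·(t - 1) + c_1·(t - 1)² + d_1·(t - 1)³: c_1 = σ_1/2 = 3/4, d_1 = (σ_2 - σ_1)/(6h_1) = -1/4, b_1 = Δ_1 - h_1(2σ_1 + σ_2)/6 = 9/2.

4.5000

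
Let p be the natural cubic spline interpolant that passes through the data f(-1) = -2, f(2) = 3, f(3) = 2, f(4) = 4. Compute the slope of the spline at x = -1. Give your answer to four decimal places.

2.9892

Put M_i = p'' at the i-th knot. Here h = (3, 1, 1) and Δ = (5/3, -1, 2), so the interior equations h_(i-1)·M_(i-1) + 2(h_(i-1)+h_i)·M_i + h_i·M_(i+1) = 6(Δ_i − Δ_(i-1)) read
  3·M_0 + 8·M_1 + 1·M_2 = 6(Δ_1 - Δ_0) = -16
  1·M_1 + 4·M_2 + 1·M_3 = 6(Δ_2 - Δ_1) = 18
Natural end conditions: M_0 = M_3 = 0.
Forward elimination and back-substitution give M_0 = 0, M_1 = -82/31, M_2 = 160/31, M_3 = 0.
On [-1, 2], p'(x) = b_0 + 2c_0·(x + 1) + 3d_0·(x + 1)² with b_0 = Δ_0 - h_0(2M_0 + M_1)/6 = 278/93, c_0 = M_0/2 = 0, d_0 = (M_1 - M_0)/(6h_0) = -41/279. So p'(-1) = 278/93.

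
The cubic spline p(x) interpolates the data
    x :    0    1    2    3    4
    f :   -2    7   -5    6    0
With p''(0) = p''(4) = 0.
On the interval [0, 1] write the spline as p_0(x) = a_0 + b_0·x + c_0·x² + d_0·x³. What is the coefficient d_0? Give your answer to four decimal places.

With M_i denoting the second derivative at x_i, h_i = 1, 1, 1, 1, and Δ_i = (y_(i+1) − y_i)/h_i = 9, -12, 11, -6:
  1·M_0 + 4·M_1 + 1·M_2 = 6(Δ_1 - Δ_0) = -126
  1·M_1 + 4·M_2 + 1·M_3 = 6(Δ_2 - Δ_1) = 138
  1·M_2 + 4·M_3 + 1·M_4 = 6(Δ_3 - Δ_2) = -102
Natural end conditions: M_0 = M_4 = 0.
Hence M_0 = 0, M_1 = -318/7, M_2 = 390/7, M_3 = -276/7, M_4 = 0.
On [0, 1], with p_0(x) = a_0 + b_0·x + c_0·x² + d_0·x³: c_0 = M_0/2 = 0, d_0 = (M_1 - M_0)/(6h_0) = -53/7, b_0 = Δ_0 - h_0(2M_0 + M_1)/6 = 116/7.

-7.5714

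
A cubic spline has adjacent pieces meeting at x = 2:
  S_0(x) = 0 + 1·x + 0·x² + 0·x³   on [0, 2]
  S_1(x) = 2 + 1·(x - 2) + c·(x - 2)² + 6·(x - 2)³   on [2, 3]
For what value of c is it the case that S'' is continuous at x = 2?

S_0''(x) = 0 + 0·x, so S_0''(2) = 0. On the right, S_1''(2) = 2c, so c = 0.

0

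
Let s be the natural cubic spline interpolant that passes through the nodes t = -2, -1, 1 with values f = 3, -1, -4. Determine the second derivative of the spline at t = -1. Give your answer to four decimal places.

Write M_i for s''(x_i). With h_i = 1, 2 and divided differences Δ_i = -4, -3/2, the continuity of s' gives the tridiagonal system
  1·M_0 + 6·M_1 + 2·M_2 = 6(Δ_1 - Δ_0) = 15
Natural end conditions: M_0 = M_2 = 0.
Forward elimination and back-substitution give M_0 = 0, M_1 = 5/2, M_2 = 0.

2.5000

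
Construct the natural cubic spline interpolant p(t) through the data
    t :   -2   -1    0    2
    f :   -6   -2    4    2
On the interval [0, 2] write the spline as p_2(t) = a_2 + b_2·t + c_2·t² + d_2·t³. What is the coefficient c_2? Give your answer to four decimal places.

-3.9130

With M_i denoting the second derivative at x_i, h_i = 1, 1, 2, and Δ_i = (y_(i+1) − y_i)/h_i = 4, 6, -1:
  1·M_0 + 4·M_1 + 1·M_2 = 6(Δ_1 - Δ_0) = 12
  1·M_1 + 6·M_2 + 2·M_3 = 6(Δ_2 - Δ_1) = -42
Natural end conditions: M_0 = M_3 = 0.
Solving: M_0 = 0, M_1 = 114/23, M_2 = -180/23, M_3 = 0.
On [0, 2], with p_2(t) = a_2 + b_2·t + c_2·t² + d_2·t³: c_2 = M_2/2 = -90/23, d_2 = (M_3 - M_2)/(6h_2) = 15/23, b_2 = Δ_2 - h_2(2M_2 + M_3)/6 = 97/23.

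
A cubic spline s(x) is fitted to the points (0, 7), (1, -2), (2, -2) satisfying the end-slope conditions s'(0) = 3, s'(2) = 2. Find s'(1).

-8

Let M_i = s''(x_i). Step sizes h_i = 1, 1; slopes of the chords Δ_i = (y_(i+1) - y_i)/h_i = -9, 0.
  1·M_0 + 4·M_1 + 1·M_2 = 6(Δ_1 - Δ_0) = 54
Clamped end conditions give two more equations: 2h_0·M_0 + h_0·M_1 = 6(Δ_0 - s'(0)) = -72 and h_1·M_1 + 2h_1·M_2 = 6(s'(2) - Δ_1) = 12.
Hence M_0 = -50, M_1 = 28, M_2 = -8.
On [1, 2], s'(x) = b_1 + 2c_1·(x - 1) + 3d_1·(x - 1)² with b_1 = Δ_1 - h_1(2M_1 + M_2)/6 = -8, c_1 = M_1/2 = 14, d_1 = (M_2 - M_1)/(6h_1) = -6. So s'(1) = -8.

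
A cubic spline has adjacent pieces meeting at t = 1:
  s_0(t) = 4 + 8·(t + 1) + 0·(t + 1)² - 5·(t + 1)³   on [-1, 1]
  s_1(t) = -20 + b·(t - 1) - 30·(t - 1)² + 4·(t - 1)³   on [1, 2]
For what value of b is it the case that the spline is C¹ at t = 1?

s_0'(t) = 8 + 0·(t + 1) - 15·(t + 1)², so s_0'(1) = -52. On the right, s_1'(1) = b, so b = -52.

-52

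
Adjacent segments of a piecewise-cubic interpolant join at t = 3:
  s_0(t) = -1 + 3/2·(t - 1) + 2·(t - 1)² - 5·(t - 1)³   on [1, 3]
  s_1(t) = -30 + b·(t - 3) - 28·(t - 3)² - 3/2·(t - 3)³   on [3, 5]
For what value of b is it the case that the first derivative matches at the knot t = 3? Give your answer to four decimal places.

s_0'(t) = 3/2 + 4·(t - 1) - 15·(t - 1)², so s_0'(3) = -101/2. On the right, s_1'(3) = b, so b = -101/2.

-50.5000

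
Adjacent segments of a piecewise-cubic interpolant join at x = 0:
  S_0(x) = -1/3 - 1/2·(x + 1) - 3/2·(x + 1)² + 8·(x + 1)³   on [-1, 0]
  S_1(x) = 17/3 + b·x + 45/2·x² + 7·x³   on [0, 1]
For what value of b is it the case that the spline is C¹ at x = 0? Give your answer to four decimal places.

20.5000

S_0'(x) = -1/2 - 3·(x + 1) + 24·(x + 1)², so S_0'(0) = 41/2. On the right, S_1'(0) = b, so b = 41/2.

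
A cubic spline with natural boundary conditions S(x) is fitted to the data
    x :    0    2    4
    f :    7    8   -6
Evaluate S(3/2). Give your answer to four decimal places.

Put σ_i = S'' at the i-th knot. Here h = (2, 2) and Δ = (1/2, -7), so the interior equations h_(i-1)·σ_(i-1) + 2(h_(i-1)+h_i)·σ_i + h_i·σ_(i+1) = 6(Δ_i − Δ_(i-1)) read
  2·σ_0 + 8·σ_1 + 2·σ_2 = 6(Δ_1 - Δ_0) = -45
Natural end conditions: σ_0 = σ_2 = 0.
Forward elimination and back-substitution give σ_0 = 0, σ_1 = -45/8, σ_2 = 0.
On [0, 2], S(x) = 7 + 19/8·x + 0·x² - 15/32·x³.
With x = 3/2: S(3/2) = 2299/256.

8.9805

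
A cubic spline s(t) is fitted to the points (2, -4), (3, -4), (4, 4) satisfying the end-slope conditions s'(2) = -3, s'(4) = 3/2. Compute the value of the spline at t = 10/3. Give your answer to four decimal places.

Let σ_i = s''(x_i). Step sizes h_i = 1, 1; slopes of the chords Δ_i = (y_(i+1) - y_i)/h_i = 0, 8.
  1·σ_0 + 4·σ_1 + 1·σ_2 = 6(Δ_1 - Δ_0) = 48
Clamped end conditions give two more equations: 2h_0·σ_0 + h_0·σ_1 = 6(Δ_0 - s'(2)) = 18 and h_1·σ_1 + 2h_1·σ_2 = 6(s'(4) - Δ_1) = -39.
Solving the tridiagonal system: σ_0 = -3/4, σ_1 = 39/2, σ_2 = -117/4.
On [3, 4], s(t) = -4 + 51/8·(t - 3) + 39/4·(t - 3)² - 65/8·(t - 3)³.
With (t - 3) = 1/3: s(10/3) = -59/54.

-1.0926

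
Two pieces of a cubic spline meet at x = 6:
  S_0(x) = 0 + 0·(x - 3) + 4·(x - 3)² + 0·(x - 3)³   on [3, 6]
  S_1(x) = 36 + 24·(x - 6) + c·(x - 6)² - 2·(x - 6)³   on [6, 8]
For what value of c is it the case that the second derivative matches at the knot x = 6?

4

S_0''(x) = 8 + 0·(x - 3), so S_0''(6) = 8. On the right, S_1''(6) = 2c, so c = 4.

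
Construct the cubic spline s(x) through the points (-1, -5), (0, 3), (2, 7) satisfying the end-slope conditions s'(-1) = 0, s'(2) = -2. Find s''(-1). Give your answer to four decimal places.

29.3333

With m_i denoting the second derivative at x_i, h_i = 1, 2, and Δ_i = (y_(i+1) − y_i)/h_i = 8, 2:
  1·m_0 + 6·m_1 + 2·m_2 = 6(Δ_1 - Δ_0) = -36
Clamped end conditions give two more equations: 2h_0·m_0 + h_0·m_1 = 6(Δ_0 - s'(-1)) = 48 and h_1·m_1 + 2h_1·m_2 = 6(s'(2) - Δ_1) = -24.
Solving the tridiagonal system: m_0 = 88/3, m_1 = -32/3, m_2 = -2/3.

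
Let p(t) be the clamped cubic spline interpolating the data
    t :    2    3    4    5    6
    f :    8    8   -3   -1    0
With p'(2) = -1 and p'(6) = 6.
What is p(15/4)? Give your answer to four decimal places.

-0.7966

With M_i denoting the second derivative at x_i, h_i = 1, 1, 1, 1, and Δ_i = (y_(i+1) − y_i)/h_i = 0, -11, 2, 1:
  1·M_0 + 4·M_1 + 1·M_2 = 6(Δ_1 - Δ_0) = -66
  1·M_1 + 4·M_2 + 1·M_3 = 6(Δ_2 - Δ_1) = 78
  1·M_2 + 4·M_3 + 1·M_4 = 6(Δ_3 - Δ_2) = -6
Clamped end conditions give two more equations: 2h_0·M_0 + h_0·M_1 = 6(Δ_0 - p'(2)) = 6 and h_3·M_3 + 2h_3·M_4 = 6(p'(6) - Δ_3) = 30.
Hence M_0 = 481/28, M_1 = -397/14, M_2 = 121/4, M_3 = -205/14, M_4 = 625/28.
On [3, 4], p(t) = 8 - 369/56·(t - 3) - 397/28·(t - 3)² + 547/56·(t - 3)³.
With (t - 3) = 3/4: p(15/4) = -2855/3584.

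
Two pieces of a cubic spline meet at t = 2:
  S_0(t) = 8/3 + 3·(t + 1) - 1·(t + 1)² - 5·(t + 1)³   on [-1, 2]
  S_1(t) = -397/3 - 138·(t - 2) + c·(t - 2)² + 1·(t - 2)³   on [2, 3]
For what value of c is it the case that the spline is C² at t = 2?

S_0''(t) = -2 - 30·(t + 1), so S_0''(2) = -92. On the right, S_1''(2) = 2c, so c = -46.

-46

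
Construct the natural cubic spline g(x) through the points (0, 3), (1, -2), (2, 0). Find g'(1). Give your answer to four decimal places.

Let M_i = g''(x_i). Step sizes h_i = 1, 1; slopes of the chords Δ_i = (y_(i+1) - y_i)/h_i = -5, 2.
  1·M_0 + 4·M_1 + 1·M_2 = 6(Δ_1 - Δ_0) = 42
Natural end conditions: M_0 = M_2 = 0.
Solving the tridiagonal system: M_0 = 0, M_1 = 21/2, M_2 = 0.
On [1, 2], g'(x) = b_1 + 2c_1·(x - 1) + 3d_1·(x - 1)² with b_1 = Δ_1 - h_1(2M_1 + M_2)/6 = -3/2, c_1 = M_1/2 = 21/4, d_1 = (M_2 - M_1)/(6h_1) = -7/4. So g'(1) = -3/2.

-1.5000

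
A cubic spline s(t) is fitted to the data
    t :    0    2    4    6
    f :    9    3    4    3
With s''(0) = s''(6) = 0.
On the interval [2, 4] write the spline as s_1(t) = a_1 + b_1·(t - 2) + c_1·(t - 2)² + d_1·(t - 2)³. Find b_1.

With M_i denoting the second derivative at x_i, h_i = 2, 2, 2, and Δ_i = (y_(i+1) − y_i)/h_i = -3, 1/2, -1/2:
  2·M_0 + 8·M_1 + 2·M_2 = 6(Δ_1 - Δ_0) = 21
  2·M_1 + 8·M_2 + 2·M_3 = 6(Δ_2 - Δ_1) = -6
Natural end conditions: M_0 = M_3 = 0.
Solving: M_0 = 0, M_1 = 3, M_2 = -3/2, M_3 = 0.
On [2, 4], with s_1(t) = a_1 + b_1·(t - 2) + c_1·(t - 2)² + d_1·(t - 2)³: c_1 = M_1/2 = 3/2, d_1 = (M_2 - M_1)/(6h_1) = -3/8, b_1 = Δ_1 - h_1(2M_1 + M_2)/6 = -1.

-1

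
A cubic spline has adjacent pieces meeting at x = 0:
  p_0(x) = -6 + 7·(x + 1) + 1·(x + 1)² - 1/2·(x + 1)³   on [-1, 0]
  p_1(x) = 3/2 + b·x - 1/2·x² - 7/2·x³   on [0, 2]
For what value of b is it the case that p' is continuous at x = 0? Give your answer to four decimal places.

p_0'(x) = 7 + 2·(x + 1) - 3/2·(x + 1)², so p_0'(0) = 15/2. On the right, p_1'(0) = b, so b = 15/2.

7.5000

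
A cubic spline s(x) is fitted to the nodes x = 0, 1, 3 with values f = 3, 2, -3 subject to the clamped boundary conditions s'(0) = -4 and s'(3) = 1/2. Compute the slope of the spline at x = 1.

-1

Put M_i = s'' at the i-th knot. Here h = (1, 2) and Δ = (-1, -5/2), so the interior equations h_(i-1)·M_(i-1) + 2(h_(i-1)+h_i)·M_i + h_i·M_(i+1) = 6(Δ_i − Δ_(i-1)) read
  1·M_0 + 6·M_1 + 2·M_2 = 6(Δ_1 - Δ_0) = -9
Clamped end conditions give two more equations: 2h_0·M_0 + h_0·M_1 = 6(Δ_0 - s'(0)) = 18 and h_1·M_1 + 2h_1·M_2 = 6(s'(3) - Δ_1) = 18.
Solving: M_0 = 12, M_1 = -6, M_2 = 15/2.
On [1, 3], s'(x) = b_1 + 2c_1·(x - 1) + 3d_1·(x - 1)² with b_1 = Δ_1 - h_1(2M_1 + M_2)/6 = -1, c_1 = M_1/2 = -3, d_1 = (M_2 - M_1)/(6h_1) = 9/8. So s'(1) = -1.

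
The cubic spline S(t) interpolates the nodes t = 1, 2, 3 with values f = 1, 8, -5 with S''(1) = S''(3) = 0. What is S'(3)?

With M_i denoting the second derivative at x_i, h_i = 1, 1, and Δ_i = (y_(i+1) − y_i)/h_i = 7, -13:
  1·M_0 + 4·M_1 + 1·M_2 = 6(Δ_1 - Δ_0) = -120
Natural end conditions: M_0 = M_2 = 0.
Forward elimination and back-substitution give M_0 = 0, M_1 = -30, M_2 = 0.
On [2, 3], S'(t) = b_1 + 2c_1·(t - 2) + 3d_1·(t - 2)² with b_1 = Δ_1 - h_1(2M_1 + M_2)/6 = -3, c_1 = M_1/2 = -15, d_1 = (M_2 - M_1)/(6h_1) = 5. So S'(3) = -18.

-18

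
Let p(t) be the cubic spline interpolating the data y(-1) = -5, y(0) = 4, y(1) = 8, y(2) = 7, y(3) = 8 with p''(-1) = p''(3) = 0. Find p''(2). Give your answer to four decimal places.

4.8214

Write σ_i for p''(x_i). With h_i = 1, 1, 1, 1 and divided differences Δ_i = 9, 4, -1, 1, the continuity of p' gives the tridiagonal system
  1·σ_0 + 4·σ_1 + 1·σ_2 = 6(Δ_1 - Δ_0) = -30
  1·σ_1 + 4·σ_2 + 1·σ_3 = 6(Δ_2 - Δ_1) = -30
  1·σ_2 + 4·σ_3 + 1·σ_4 = 6(Δ_3 - Δ_2) = 12
Natural end conditions: σ_0 = σ_4 = 0.
Solving: σ_0 = 0, σ_1 = -159/28, σ_2 = -51/7, σ_3 = 135/28, σ_4 = 0.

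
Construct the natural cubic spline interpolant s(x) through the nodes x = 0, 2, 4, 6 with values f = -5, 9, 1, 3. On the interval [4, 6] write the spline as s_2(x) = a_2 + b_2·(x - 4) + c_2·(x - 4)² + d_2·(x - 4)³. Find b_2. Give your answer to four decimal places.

Let M_i = s''(x_i). Step sizes h_i = 2, 2, 2; slopes of the chords Δ_i = (y_(i+1) - y_i)/h_i = 7, -4, 1.
  2·M_0 + 8·M_1 + 2·M_2 = 6(Δ_1 - Δ_0) = -66
  2·M_1 + 8·M_2 + 2·M_3 = 6(Δ_2 - Δ_1) = 30
Natural end conditions: M_0 = M_3 = 0.
Solving: M_0 = 0, M_1 = -49/5, M_2 = 31/5, M_3 = 0.
On [4, 6], with s_2(x) = a_2 + b_2·(x - 4) + c_2·(x - 4)² + d_2·(x - 4)³: c_2 = M_2/2 = 31/10, d_2 = (M_3 - M_2)/(6h_2) = -31/60, b_2 = Δ_2 - h_2(2M_2 + M_3)/6 = -47/15.

-3.1333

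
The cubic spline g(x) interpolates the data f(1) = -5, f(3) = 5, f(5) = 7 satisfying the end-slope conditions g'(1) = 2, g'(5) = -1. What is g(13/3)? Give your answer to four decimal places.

7.4074

Write m_i for g''(x_i). With h_i = 2, 2 and divided differences Δ_i = 5, 1, the continuity of g' gives the tridiagonal system
  2·m_0 + 8·m_1 + 2·m_2 = 6(Δ_1 - Δ_0) = -24
Clamped end conditions give two more equations: 2h_0·m_0 + h_0·m_1 = 6(Δ_0 - g'(1)) = 18 and h_1·m_1 + 2h_1·m_2 = 6(g'(5) - Δ_1) = -12.
Solving the tridiagonal system: m_0 = 27/4, m_1 = -9/2, m_2 = -3/4.
On [3, 5], g(x) = 5 + 17/4·(x - 3) - 9/4·(x - 3)² + 5/16·(x - 3)³.
With (x - 3) = 4/3: g(13/3) = 200/27.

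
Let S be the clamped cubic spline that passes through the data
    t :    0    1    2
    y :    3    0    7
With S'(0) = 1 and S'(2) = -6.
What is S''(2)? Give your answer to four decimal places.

-57.5000

Put σ_i = S'' at the i-th knot. Here h = (1, 1) and Δ = (-3, 7), so the interior equations h_(i-1)·σ_(i-1) + 2(h_(i-1)+h_i)·σ_i + h_i·σ_(i+1) = 6(Δ_i − Δ_(i-1)) read
  1·σ_0 + 4·σ_1 + 1·σ_2 = 6(Δ_1 - Δ_0) = 60
Clamped end conditions give two more equations: 2h_0·σ_0 + h_0·σ_1 = 6(Δ_0 - S'(0)) = -24 and h_1·σ_1 + 2h_1·σ_2 = 6(S'(2) - Δ_1) = -78.
Solving the tridiagonal system: σ_0 = -61/2, σ_1 = 37, σ_2 = -115/2.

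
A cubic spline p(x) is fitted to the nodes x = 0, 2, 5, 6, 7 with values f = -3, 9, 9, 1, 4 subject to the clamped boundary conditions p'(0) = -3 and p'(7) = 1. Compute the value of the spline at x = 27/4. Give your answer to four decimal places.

Put σ_i = p'' at the i-th knot. Here h = (2, 3, 1, 1) and Δ = (6, 0, -8, 3), so the interior equations h_(i-1)·σ_(i-1) + 2(h_(i-1)+h_i)·σ_i + h_i·σ_(i+1) = 6(Δ_i − Δ_(i-1)) read
  2·σ_0 + 10·σ_1 + 3·σ_2 = 6(Δ_1 - Δ_0) = -36
  3·σ_1 + 8·σ_2 + 1·σ_3 = 6(Δ_2 - Δ_1) = -48
  1·σ_2 + 4·σ_3 + 1·σ_4 = 6(Δ_3 - Δ_2) = 66
Clamped end conditions give two more equations: 2h_0·σ_0 + h_0·σ_1 = 6(Δ_0 - p'(0)) = 54 and h_3·σ_3 + 2h_3·σ_4 = 6(p'(7) - Δ_3) = -12.
Forward elimination and back-substitution give σ_0 = 1487/94, σ_1 = -218/47, σ_2 = -333/47, σ_3 = 1062/47, σ_4 = -813/47.
On [6, 7], p(x) = 1 - 155/94·(x - 6) + 531/47·(x - 6)² - 625/94·(x - 6)³.
With (x - 6) = 3/4: p(27/4) = 19933/6016.

3.3133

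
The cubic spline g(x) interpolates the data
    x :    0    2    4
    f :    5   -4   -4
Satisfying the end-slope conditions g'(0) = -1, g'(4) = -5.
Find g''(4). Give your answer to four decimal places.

-11.8750

Let M_i = g''(x_i). Step sizes h_i = 2, 2; slopes of the chords Δ_i = (y_(i+1) - y_i)/h_i = -9/2, 0.
  2·M_0 + 8·M_1 + 2·M_2 = 6(Δ_1 - Δ_0) = 27
Clamped end conditions give two more equations: 2h_0·M_0 + h_0·M_1 = 6(Δ_0 - g'(0)) = -21 and h_1·M_1 + 2h_1·M_2 = 6(g'(4) - Δ_1) = -30.
Solving the tridiagonal system: M_0 = -77/8, M_1 = 35/4, M_2 = -95/8.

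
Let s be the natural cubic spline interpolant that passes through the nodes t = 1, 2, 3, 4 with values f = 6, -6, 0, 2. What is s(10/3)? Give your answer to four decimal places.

1.5062

Put m_i = s'' at the i-th knot. Here h = (1, 1, 1) and Δ = (-12, 6, 2), so the interior equations h_(i-1)·m_(i-1) + 2(h_(i-1)+h_i)·m_i + h_i·m_(i+1) = 6(Δ_i − Δ_(i-1)) read
  1·m_0 + 4·m_1 + 1·m_2 = 6(Δ_1 - Δ_0) = 108
  1·m_1 + 4·m_2 + 1·m_3 = 6(Δ_2 - Δ_1) = -24
Natural end conditions: m_0 = m_3 = 0.
Solving: m_0 = 0, m_1 = 152/5, m_2 = -68/5, m_3 = 0.
On [3, 4], s(t) = 0 + 98/15·(t - 3) - 34/5·(t - 3)² + 34/15·(t - 3)³.
With (t - 3) = 1/3: s(10/3) = 122/81.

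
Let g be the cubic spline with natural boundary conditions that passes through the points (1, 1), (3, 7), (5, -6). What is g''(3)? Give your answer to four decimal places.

-7.1250

With M_i denoting the second derivative at x_i, h_i = 2, 2, and Δ_i = (y_(i+1) − y_i)/h_i = 3, -13/2:
  2·M_0 + 8·M_1 + 2·M_2 = 6(Δ_1 - Δ_0) = -57
Natural end conditions: M_0 = M_2 = 0.
Hence M_0 = 0, M_1 = -57/8, M_2 = 0.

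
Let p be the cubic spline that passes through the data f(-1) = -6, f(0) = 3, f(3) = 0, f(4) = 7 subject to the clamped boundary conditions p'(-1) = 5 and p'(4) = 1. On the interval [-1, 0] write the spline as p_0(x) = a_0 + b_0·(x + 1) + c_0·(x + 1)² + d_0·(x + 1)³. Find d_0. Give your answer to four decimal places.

Let σ_i = p''(x_i). Step sizes h_i = 1, 3, 1; slopes of the chords Δ_i = (y_(i+1) - y_i)/h_i = 9, -1, 7.
  1·σ_0 + 8·σ_1 + 3·σ_2 = 6(Δ_1 - Δ_0) = -60
  3·σ_1 + 8·σ_2 + 1·σ_3 = 6(Δ_2 - Δ_1) = 48
Clamped end conditions give two more equations: 2h_0·σ_0 + h_0·σ_1 = 6(Δ_0 - p'(-1)) = 24 and h_2·σ_2 + 2h_2·σ_3 = 6(p'(4) - Δ_2) = -36.
Solving the tridiagonal system: σ_0 = 416/21, σ_1 = -328/21, σ_2 = 316/21, σ_3 = -536/21.
On [-1, 0], with p_0(x) = a_0 + b_0·(x + 1) + c_0·(x + 1)² + d_0·(x + 1)³: c_0 = σ_0/2 = 208/21, d_0 = (σ_1 - σ_0)/(6h_0) = -124/21, b_0 = Δ_0 - h_0(2σ_0 + σ_1)/6 = 5.

-5.9048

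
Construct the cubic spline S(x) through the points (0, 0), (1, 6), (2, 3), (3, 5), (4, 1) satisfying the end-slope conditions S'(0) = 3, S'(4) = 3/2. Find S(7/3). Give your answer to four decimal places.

3.5324

Write σ_i for S''(x_i). With h_i = 1, 1, 1, 1 and divided differences Δ_i = 6, -3, 2, -4, the continuity of S' gives the tridiagonal system
  1·σ_0 + 4·σ_1 + 1·σ_2 = 6(Δ_1 - Δ_0) = -54
  1·σ_1 + 4·σ_2 + 1·σ_3 = 6(Δ_2 - Δ_1) = 30
  1·σ_2 + 4·σ_3 + 1·σ_4 = 6(Δ_3 - Δ_2) = -36
Clamped end conditions give two more equations: 2h_0·σ_0 + h_0·σ_1 = 6(Δ_0 - S'(0)) = 18 and h_3·σ_3 + 2h_3·σ_4 = 6(S'(4) - Δ_3) = 33.
Hence σ_0 = 165/8, σ_1 = -93/4, σ_2 = 147/8, σ_3 = -81/4, σ_4 = 213/8.
On [2, 3], S(x) = 3 - 3/4·(x - 2) + 147/16·(x - 2)² - 103/16·(x - 2)³.
With (x - 2) = 1/3: S(7/3) = 763/216.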